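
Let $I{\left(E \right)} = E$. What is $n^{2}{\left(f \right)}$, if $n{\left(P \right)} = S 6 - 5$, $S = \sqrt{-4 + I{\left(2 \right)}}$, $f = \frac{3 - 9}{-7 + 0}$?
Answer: $\left(5 - 6 i \sqrt{2}\right)^{2} \approx -47.0 - 84.853 i$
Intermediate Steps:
$f = \frac{6}{7}$ ($f = \frac{3 - 9}{-7} = \left(3 - 9\right) \left(- \frac{1}{7}\right) = \left(-6\right) \left(- \frac{1}{7}\right) = \frac{6}{7} \approx 0.85714$)
$S = i \sqrt{2}$ ($S = \sqrt{-4 + 2} = \sqrt{-2} = i \sqrt{2} \approx 1.4142 i$)
$n{\left(P \right)} = -5 + 6 i \sqrt{2}$ ($n{\left(P \right)} = i \sqrt{2} \cdot 6 - 5 = 6 i \sqrt{2} - 5 = -5 + 6 i \sqrt{2}$)
$n^{2}{\left(f \right)} = \left(-5 + 6 i \sqrt{2}\right)^{2}$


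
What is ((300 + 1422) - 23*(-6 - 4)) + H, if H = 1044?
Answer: 2996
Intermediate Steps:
((300 + 1422) - 23*(-6 - 4)) + H = ((300 + 1422) - 23*(-6 - 4)) + 1044 = (1722 - 23*(-10)) + 1044 = (1722 + 230) + 1044 = 1952 + 1044 = 2996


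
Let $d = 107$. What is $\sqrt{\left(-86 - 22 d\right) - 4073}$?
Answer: $i \sqrt{6513} \approx 80.703 i$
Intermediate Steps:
$\sqrt{\left(-86 - 22 d\right) - 4073} = \sqrt{\left(-86 - 2354\right) - 4073} = \sqrt{-2440 - 4073} = \sqrt{-6513} = i \sqrt{6513}$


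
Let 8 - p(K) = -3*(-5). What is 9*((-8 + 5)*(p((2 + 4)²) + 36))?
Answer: -783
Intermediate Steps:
p(K) = -7 (p(K) = 8 - (-3)*(-5) = 8 - 1*15 = 8 - 15 = -7)
9*((-8 + 5)*(p((2 + 4)²) + 36)) = 9*((-8 + 5)*(-7 + 36)) = 9*(-3*29) = 9*(-87) = -783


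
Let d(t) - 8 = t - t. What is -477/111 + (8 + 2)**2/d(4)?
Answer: 607/74 ≈ 8.2027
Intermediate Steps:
d(t) = 8 (d(t) = 8 + (t - t) = 8 + 0 = 8)
-477/111 + (8 + 2)**2/d(4) = -477/111 + (8 + 2)**2/8 = -477*1/111 + 10**2*(1/8) = -159/37 + 100*(1/8) = -159/37 + 25/2 = 607/74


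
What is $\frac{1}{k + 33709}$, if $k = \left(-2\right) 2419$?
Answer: $\frac{1}{28871} \approx 3.4637 \cdot 10^{-5}$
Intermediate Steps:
$k = -4838$
$\frac{1}{k + 33709} = \frac{1}{-4838 + 33709} = \frac{1}{28871}$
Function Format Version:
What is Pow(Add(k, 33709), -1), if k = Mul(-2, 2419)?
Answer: Rational(1, 28871) ≈ 3.4637e-5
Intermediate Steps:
k = -4838
Pow(Add(k, 33709), -1) = Pow(Add(-4838, 33709), -1) = Pow(28871, -1) = Rational(1, 28871)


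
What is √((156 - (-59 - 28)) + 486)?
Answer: 27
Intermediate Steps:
√((156 - (-59 - 28)) + 486) = √((156 - 1*(-87)) + 486) = √((156 + 87) + 486) = √(243 + 486) = √729 = 27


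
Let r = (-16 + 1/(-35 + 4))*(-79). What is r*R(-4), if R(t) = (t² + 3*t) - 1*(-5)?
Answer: 353367/31 ≈ 11399.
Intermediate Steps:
R(t) = 5 + t² + 3*t (R(t) = (t² + 3*t) + 5 = 5 + t² + 3*t)
r = 39263/31 (r = (-16 + 1/(-31))*(-79) = (-16 - 1/31)*(-79) = -497/31*(-79) = 39263/31 ≈ 1266.5)
r*R(-4) = 39263*(5 + (-4)² + 3*(-4))/31 = 39263*(5 + 16 - 12)/31 = (39263/31)*9 = 353367/31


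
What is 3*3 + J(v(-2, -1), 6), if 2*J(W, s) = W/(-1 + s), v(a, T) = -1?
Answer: 89/10 ≈ 8.9000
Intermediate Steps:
J(W, s) = W/(2*(-1 + s)) (J(W, s) = (W/(-1 + s))/2 = W/(2*(-1 + s)))
3*3 + J(v(-2, -1), 6) = 3*3 + (½)*(-1)/(-1 + 6) = 9 + (½)*(-1)/5 = 9 + (½)*(-1)*(⅕) = 9 - ⅒ = 89/10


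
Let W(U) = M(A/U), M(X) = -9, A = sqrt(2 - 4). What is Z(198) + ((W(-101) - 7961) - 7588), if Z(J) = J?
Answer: -15360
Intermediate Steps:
A = I*sqrt(2) (A = sqrt(-2) = I*sqrt(2) ≈ 1.4142*I)
W(U) = -9
Z(198) + ((W(-101) - 7961) - 7588) = 198 + ((-9 - 7961) - 7588) = 198 + (-7970 - 7588) = 198 - 15558 = -15360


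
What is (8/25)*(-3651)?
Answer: -29208/25 ≈ -1168.3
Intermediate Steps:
(8/25)*(-3651) = -29208/25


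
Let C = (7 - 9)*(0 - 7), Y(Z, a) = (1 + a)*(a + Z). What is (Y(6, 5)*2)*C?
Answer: 1848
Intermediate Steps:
Y(Z, a) = (1 + a)*(Z + a)
C = 14 (C = -2*(-7) = 14)
(Y(6, 5)*2)*C = ((6 + 5 + 5**2 + 6*5)*2)*14 = ((6 + 5 + 25 + 30)*2)*14 = (66*2)*14 = 132*14 = 1848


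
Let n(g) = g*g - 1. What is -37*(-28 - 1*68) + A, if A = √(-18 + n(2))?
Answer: 3552 + I*√15 ≈ 3552.0 + 3.873*I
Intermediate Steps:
n(g) = -1 + g² (n(g) = g² - 1 = -1 + g²)
A = I*√15 (A = √(-18 + (-1 + 2²)) = √(-18 + (-1 + 4)) = √(-18 + 3) = √(-15) = I*√15 ≈ 3.873*I)
-37*(-28 - 1*68) + A = -37*(-28 - 1*68) + I*√15 = -37*(-28 - 68) + I*√15 = -37*(-96) + I*√15 = 3552 + I*√15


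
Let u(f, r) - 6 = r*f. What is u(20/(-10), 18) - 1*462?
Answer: -492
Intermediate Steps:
u(f, r) = 6 + f*r (u(f, r) = 6 + r*f = 6 + f*r)
u(20/(-10), 18) - 1*462 = (6 + (20/(-10))*18) - 1*462 = (6 + (20*(-⅒))*18) - 462 = (6 - 2*18) - 462 = (6 - 36) - 462 = -30 - 462 = -492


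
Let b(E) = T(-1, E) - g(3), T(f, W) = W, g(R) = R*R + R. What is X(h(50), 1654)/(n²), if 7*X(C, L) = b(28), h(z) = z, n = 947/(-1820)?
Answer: 7571200/896809 ≈ 8.4424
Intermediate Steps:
g(R) = R + R² (g(R) = R² + R = R + R²)
n = -947/1820 (n = 947*(-1/1820) = -947/1820 ≈ -0.52033)
b(E) = -12 + E (b(E) = E - 3*(1 + 3) = E - 3*4 = E - 1*12 = E - 12 = -12 + E)
X(C, L) = 16/7 (X(C, L) = (-12 + 28)/7 = (⅐)*16 = 16/7)
X(h(50), 1654)/(n²) = 16/(7*((-947/1820)²)) = 16/(7*(896809/3312400)) = (16/7)*(3312400/896809) = 7571200/896809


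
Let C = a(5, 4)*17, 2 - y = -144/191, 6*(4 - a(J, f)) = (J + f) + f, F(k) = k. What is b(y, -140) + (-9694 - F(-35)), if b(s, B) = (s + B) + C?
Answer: -11190781/1146 ≈ -9765.1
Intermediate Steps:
a(J, f) = 4 - f/3 - J/6 (a(J, f) = 4 - ((J + f) + f)/6 = 4 - (J + 2*f)/6 = 4 + (-f/3 - J/6) = 4 - f/3 - J/6)
y = 526/191 (y = 2 - (-144)/191 = 2 - 1*(-144/191) = 2 + 144/191 = 526/191 ≈ 2.7539)
C = 187/6 (C = (4 - ⅓*4 - ⅙*5)*17 = (4 - 4/3 - ⅚)*17 = (11/6)*17 = 187/6 ≈ 31.167)
b(s, B) = 187/6 + B + s (b(s, B) = (s + B) + 187/6 = (B + s) + 187/6 = 187/6 + B + s)
b(y, -140) + (-9694 - F(-35)) = (187/6 - 140 + 526/191) + (-9694 - 1*(-35)) = -121567/1146 + (-9694 + 35) = -121567/1146 - 9659 = -11190781/1146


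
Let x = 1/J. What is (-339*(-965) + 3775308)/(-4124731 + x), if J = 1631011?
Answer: -2230376553291/2242493877680 ≈ -0.99460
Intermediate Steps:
x = 1/1631011 ≈ 6.1312e-7
(-339*(-965) + 3775308)/(-4124731 + x) = (-339*(-965) + 3775308)/(-4124731 + 1/1631011) = (327135 + 3775308)/(-6727481633040/1631011) = 4102443*(-1631011/6727481633040) = -2230376553291/2242493877680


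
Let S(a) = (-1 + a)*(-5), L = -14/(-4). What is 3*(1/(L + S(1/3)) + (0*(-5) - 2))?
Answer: -228/41 ≈ -5.5610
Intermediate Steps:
L = 7/2 (L = -14*(-¼) = 7/2 ≈ 3.5000)
S(a) = 5 - 5*a
3*(1/(L + S(1/3)) + (0*(-5) - 2)) = 3*(1/(7/2 + (5 - 5/3)) + (0*(-5) - 2)) = 3*(1/(7/2 + (5 - 5/3)) + (0 - 2)) = 3*(1/(7/2 + (5 - 5*⅓)) - 2) = 3*(1/(7/2 + (5 - 5/3)) - 2) = 3*(1/(7/2 + 10/3) - 2) = 3*(1/(41/6) - 2) = 3*(6/41 - 2) = 3*(-76/41) = -228/41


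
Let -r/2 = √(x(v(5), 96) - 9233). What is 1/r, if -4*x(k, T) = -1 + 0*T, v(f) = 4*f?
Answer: I*√36931/36931 ≈ 0.0052036*I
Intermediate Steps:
x(k, T) = ¼ (x(k, T) = -(-1 + 0*T)/4 = -(-1 + 0)/4 = -¼*(-1) = ¼)
r = -I*√36931 (r = -2*√(¼ - 9233) = -I*√36931 ≈ -192.17*I)
1/r = 1/(-I*√36931) = I*√36931/36931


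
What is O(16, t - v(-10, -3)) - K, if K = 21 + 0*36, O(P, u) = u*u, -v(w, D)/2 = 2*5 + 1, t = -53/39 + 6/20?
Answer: 63505789/152100 ≈ 417.53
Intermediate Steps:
t = -413/390 (t = -53*1/39 + 6*(1/20) = -53/39 + 3/10 = -413/390 ≈ -1.0590)
v(w, D) = -22 (v(w, D) = -2*(2*5 + 1) = -2*(10 + 1) = -2*11 = -22)
O(P, u) = u**2
K = 21 (K = 21 + 0 = 21)
O(16, t - v(-10, -3)) - K = (-413/390 - 1*(-22))**2 - 1*21 = (-413/390 + 22)**2 - 21 = (8167/390)**2 - 21 = 66699889/152100 - 21 = 63505789/152100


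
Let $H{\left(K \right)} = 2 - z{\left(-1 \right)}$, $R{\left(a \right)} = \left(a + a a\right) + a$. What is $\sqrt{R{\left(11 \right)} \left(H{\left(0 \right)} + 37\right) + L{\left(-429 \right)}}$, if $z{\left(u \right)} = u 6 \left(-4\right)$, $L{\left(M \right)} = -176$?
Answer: $\sqrt{1969} \approx 44.373$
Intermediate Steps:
$R{\left(a \right)} = a^{2} + 2 a$ ($R{\left(a \right)} = \left(a + a^{2}\right) + a = a^{2} + 2 a$)
$z{\left(u \right)} = - 24 u$ ($z{\left(u \right)} = 6 u \left(-4\right) = - 24 u$)
$H{\left(K \right)} = -22$ ($H{\left(K \right)} = 2 - \left(-24\right) \left(-1\right) = 2 - 24 = -22$)
$\sqrt{R{\left(11 \right)} \left(H{\left(0 \right)} + 37\right) + L{\left(-429 \right)}} = \sqrt{11 \left(2 + 11\right) \left(-22 + 37\right) - 176} = \sqrt{11 \cdot 13 \cdot 15 - 176} = \sqrt{143 \cdot 15 - 176} = \sqrt{2145 - 176} = \sqrt{1969}$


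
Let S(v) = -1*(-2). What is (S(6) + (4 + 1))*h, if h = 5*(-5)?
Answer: -175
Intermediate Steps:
S(v) = 2
h = -25
(S(6) + (4 + 1))*h = (2 + (4 + 1))*(-25) = (2 + 5)*(-25) = 7*(-25) = -175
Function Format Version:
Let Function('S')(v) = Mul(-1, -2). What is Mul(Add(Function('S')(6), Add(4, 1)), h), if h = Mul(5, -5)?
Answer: -175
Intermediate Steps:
Function('S')(v) = 2
h = -25
Mul(Add(Function('S')(6), Add(4, 1)), h) = Mul(Add(2, Add(4, 1)), -25) = Mul(Add(2, 5), -25) = Mul(7, -25) = -175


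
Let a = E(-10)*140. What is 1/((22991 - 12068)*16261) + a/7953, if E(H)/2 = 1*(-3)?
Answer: -4521208199/42806155623 ≈ -0.10562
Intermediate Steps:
E(H) = -6 (E(H) = 2*(1*(-3)) = 2*(-3) = -6)
a = -840 (a = -6*140 = -840)
1/((22991 - 12068)*16261) + a/7953 = 1/((22991 - 12068)*16261) - 840/7953 = (1/16261)/10923 - 840*1/7953 = (1/10923)*(1/16261) - 280/2651 = 1/177618903 - 280/2651 = -4521208199/42806155623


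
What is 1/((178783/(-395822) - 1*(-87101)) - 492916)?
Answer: -395822/160630683713 ≈ -2.4642e-6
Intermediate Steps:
1/((178783/(-395822) - 1*(-87101)) - 492916) = 1/((178783*(-1/395822) + 87101) - 492916) = 1/((-178783/395822 + 87101) - 492916) = 1/(34476313239/395822 - 492916) = 1/(-160630683713/395822) = -395822/160630683713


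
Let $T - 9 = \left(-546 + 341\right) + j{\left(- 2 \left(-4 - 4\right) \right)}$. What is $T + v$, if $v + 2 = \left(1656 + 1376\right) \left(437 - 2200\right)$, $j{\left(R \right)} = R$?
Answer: $-5345598$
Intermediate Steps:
$v = -5345418$ ($v = -2 + \left(1656 + 1376\right) \left(437 - 2200\right) = -2 + 3032 \left(-1763\right) = -2 - 5345416 = -5345418$)
$T = -180$ ($T = 9 - \left(205 + 2 \left(-4 - 4\right)\right) = 9 - 189 = -180$)
$T + v = -180 - 5345418 = -5345598$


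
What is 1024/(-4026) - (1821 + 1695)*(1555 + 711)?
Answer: -16038086840/2013 ≈ -7.9673e+6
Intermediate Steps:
1024/(-4026) - (1821 + 1695)*(1555 + 711) = 1024*(-1/4026) - 3516*2266 = -512/2013 - 1*7967256 = -512/2013 - 7967256 = -16038086840/2013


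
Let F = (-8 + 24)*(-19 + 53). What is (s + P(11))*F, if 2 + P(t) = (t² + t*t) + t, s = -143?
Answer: 58752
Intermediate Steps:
P(t) = -2 + t + 2*t² (P(t) = -2 + ((t² + t*t) + t) = -2 + ((t² + t²) + t) = -2 + (2*t² + t) = -2 + (t + 2*t²) = -2 + t + 2*t²)
F = 544 (F = 16*34 = 544)
(s + P(11))*F = (-143 + (-2 + 11 + 2*11²))*544 = (-143 + (-2 + 11 + 2*121))*544 = (-143 + (-2 + 11 + 242))*544 = (-143 + 251)*544 = 108*544 = 58752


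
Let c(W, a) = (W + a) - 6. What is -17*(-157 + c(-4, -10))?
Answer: 3009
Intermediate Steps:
c(W, a) = -6 + W + a
-17*(-157 + c(-4, -10)) = -17*(-157 + (-6 - 4 - 10)) = -17*(-157 - 20) = -17*(-177) = 3009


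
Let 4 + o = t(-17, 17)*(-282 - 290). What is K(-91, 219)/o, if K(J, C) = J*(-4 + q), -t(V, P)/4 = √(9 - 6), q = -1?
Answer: 455/3926204 + 65065*√3/981551 ≈ 0.11493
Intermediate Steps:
t(V, P) = -4*√3 (t(V, P) = -4*√(9 - 6) = -4*√3)
K(J, C) = -5*J (K(J, C) = J*(-4 - 1) = J*(-5) = -5*J)
o = -4 + 2288*√3 (o = -4 + (-4*√3)*(-282 - 290) = -4 - 4*√3*(-572) = -4 + 2288*√3 ≈ 3958.9)
K(-91, 219)/o = (-5*(-91))/(-4 + 2288*√3) = 455/(-4 + 2288*√3)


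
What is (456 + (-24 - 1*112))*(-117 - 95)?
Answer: -67840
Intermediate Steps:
(456 + (-24 - 1*112))*(-117 - 95) = (456 + (-24 - 112))*(-212) = (456 - 136)*(-212) = 320*(-212) = -67840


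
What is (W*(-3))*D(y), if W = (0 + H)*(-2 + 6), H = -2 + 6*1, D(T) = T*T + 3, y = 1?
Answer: -192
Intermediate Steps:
D(T) = 3 + T² (D(T) = T² + 3 = 3 + T²)
H = 4 (H = -2 + 6 = 4)
W = 16 (W = (0 + 4)*(-2 + 6) = 4*4 = 16)
(W*(-3))*D(y) = (16*(-3))*(3 + 1²) = -48*(3 + 1) = -48*4 = -192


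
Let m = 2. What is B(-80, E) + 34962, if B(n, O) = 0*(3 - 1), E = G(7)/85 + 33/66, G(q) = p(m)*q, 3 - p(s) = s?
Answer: 34962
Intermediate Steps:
p(s) = 3 - s
G(q) = q (G(q) = (3 - 1*2)*q = (3 - 2)*q = 1*q = q)
E = 99/170 (E = 7/85 + 33/66 = 7*(1/85) + 33*(1/66) = 7/85 + 1/2 = 99/170 ≈ 0.58235)
B(n, O) = 0 (B(n, O) = 0*2 = 0)
B(-80, E) + 34962 = 0 + 34962 = 34962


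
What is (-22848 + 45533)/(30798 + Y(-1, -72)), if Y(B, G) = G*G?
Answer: 22685/35982 ≈ 0.63045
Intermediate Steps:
Y(B, G) = G²
(-22848 + 45533)/(30798 + Y(-1, -72)) = (-22848 + 45533)/(30798 + (-72)²) = 22685/(30798 + 5184) = 22685/35982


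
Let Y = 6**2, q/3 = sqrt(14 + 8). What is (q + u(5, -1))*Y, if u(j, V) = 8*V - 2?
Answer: -360 + 108*sqrt(22) ≈ 146.56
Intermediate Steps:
u(j, V) = -2 + 8*V
q = 3*sqrt(22) (q = 3*sqrt(14 + 8) = 3*sqrt(22) ≈ 14.071)
Y = 36
(q + u(5, -1))*Y = (3*sqrt(22) + (-2 + 8*(-1)))*36 = (3*sqrt(22) + (-2 - 8))*36 = (3*sqrt(22) - 10)*36 = (-10 + 3*sqrt(22))*36 = -360 + 108*sqrt(22)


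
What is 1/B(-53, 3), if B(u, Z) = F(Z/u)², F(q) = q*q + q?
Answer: 7890481/22500 ≈ 350.69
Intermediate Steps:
F(q) = q + q² (F(q) = q² + q = q + q²)
B(u, Z) = Z²*(1 + Z/u)²/u² (B(u, Z) = ((Z/u)*(1 + Z/u))² = (Z*(1 + Z/u)/u)² = Z²*(1 + Z/u)²/u²)
1/B(-53, 3) = 1/(3²*(3 - 53)²/(-53)⁴) = 1/(9*(1/7890481)*(-50)²) = 1/(9*(1/7890481)*2500) = 1/(22500/7890481) = 7890481/22500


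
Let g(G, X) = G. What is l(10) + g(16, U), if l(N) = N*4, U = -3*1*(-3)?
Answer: 56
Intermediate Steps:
U = 9 (U = -3*(-3) = 9)
l(N) = 4*N
l(10) + g(16, U) = 4*10 + 16 = 40 + 16 = 56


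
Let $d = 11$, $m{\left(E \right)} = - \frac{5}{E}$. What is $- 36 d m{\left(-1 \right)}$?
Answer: $-1980$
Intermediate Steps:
$- 36 d m{\left(-1 \right)} = \left(-36\right) 11 \left(- \frac{5}{-1}\right) = - 396 \left(\left(-5\right) \left(-1\right)\right) = \left(-396\right) 5 = -1980$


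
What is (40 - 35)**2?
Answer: 25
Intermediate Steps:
(40 - 35)**2 = 5**2 = 25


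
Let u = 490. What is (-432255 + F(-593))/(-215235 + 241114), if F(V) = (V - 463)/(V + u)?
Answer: -44521209/2665537 ≈ -16.703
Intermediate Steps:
F(V) = (-463 + V)/(490 + V) (F(V) = (V - 463)/(V + 490) = (-463 + V)/(490 + V))
(-432255 + F(-593))/(-215235 + 241114) = (-432255 + (-463 - 593)/(490 - 593))/(-215235 + 241114) = (-432255 - 1056/(-103))/25879 = (-432255 - 1/103*(-1056))*(1/25879) = (-432255 + 1056/103)*(1/25879) = -44521209/103*1/25879 = -44521209/2665537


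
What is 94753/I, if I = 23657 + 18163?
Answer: 94753/41820 ≈ 2.2657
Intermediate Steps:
I = 41820
94753/I = 94753/41820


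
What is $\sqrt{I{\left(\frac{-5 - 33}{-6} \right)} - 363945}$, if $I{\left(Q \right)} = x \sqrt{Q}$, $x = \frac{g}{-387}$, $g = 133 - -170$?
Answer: $\frac{\sqrt{-6056408745 - 4343 \sqrt{57}}}{129} \approx 603.28 i$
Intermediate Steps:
$g = 303$ ($g = 133 + 170 = 303$)
$x = - \frac{101}{129}$ ($x = \frac{303}{-387} = 303 \left(- \frac{1}{387}\right) = - \frac{101}{129} \approx -0.78295$)
$I{\left(Q \right)} = - \frac{101 \sqrt{Q}}{129}$
$\sqrt{I{\left(\frac{-5 - 33}{-6} \right)} - 363945} = \sqrt{- \frac{101 \sqrt{\frac{-5 - 33}{-6}}}{129} - 363945} = \sqrt{- \frac{101 \sqrt{\left(-5 - 33\right) \left(- \frac{1}{6}\right)}}{129} - 363945} = \sqrt{- \frac{101 \sqrt{\left(-38\right) \left(- \frac{1}{6}\right)}}{129} - 363945} = \sqrt{- \frac{101 \sqrt{\frac{19}{3}}}{129} - 363945} = \sqrt{- \frac{101 \frac{\sqrt{57}}{3}}{129} - 363945} = \sqrt{- \frac{101 \sqrt{57}}{387} - 363945} = \sqrt{-363945 - \frac{101 \sqrt{57}}{387}}$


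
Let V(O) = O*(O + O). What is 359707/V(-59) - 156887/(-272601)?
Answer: 99148735201/1897848162 ≈ 52.243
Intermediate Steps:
V(O) = 2*O² (V(O) = O*(2*O) = 2*O²)
359707/V(-59) - 156887/(-272601) = 359707/((2*(-59)²)) - 156887/(-272601) = 359707/((2*3481)) - 156887*(-1/272601) = 359707/6962 + 156887/272601 = 99148735201/1897848162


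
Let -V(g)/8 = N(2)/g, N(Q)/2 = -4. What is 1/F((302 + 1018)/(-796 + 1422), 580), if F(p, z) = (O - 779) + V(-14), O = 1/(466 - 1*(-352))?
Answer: -5726/4486723 ≈ -0.0012762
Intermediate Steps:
N(Q) = -8 (N(Q) = 2*(-4) = -8)
O = 1/818 (O = 1/(466 + 352) = 1/818 ≈ 0.0012225)
V(g) = 64/g (V(g) = -(-64)/g = 64/g)
F(p, z) = -4486723/5726 (F(p, z) = (1/818 - 779) + 64/(-14) = -637221/818 + 64*(-1/14) = -637221/818 - 32/7 = -4486723/5726)
1/F((302 + 1018)/(-796 + 1422), 580) = 1/(-4486723/5726) = -5726/4486723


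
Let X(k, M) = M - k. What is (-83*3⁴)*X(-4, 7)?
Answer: -73953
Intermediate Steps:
(-83*3⁴)*X(-4, 7) = (-83*3⁴)*(7 - 1*(-4)) = (-83*81)*(7 + 4) = -6723*11 = -73953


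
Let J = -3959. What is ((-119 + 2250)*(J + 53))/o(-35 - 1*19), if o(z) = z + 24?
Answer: 1387281/5 ≈ 2.7746e+5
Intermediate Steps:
o(z) = 24 + z
((-119 + 2250)*(J + 53))/o(-35 - 1*19) = ((-119 + 2250)*(-3959 + 53))/(24 + (-35 - 1*19)) = (2131*(-3906))/(24 + (-35 - 19)) = -8323686/(24 - 54) = -8323686/(-30) = -8323686*(-1/30) = 1387281/5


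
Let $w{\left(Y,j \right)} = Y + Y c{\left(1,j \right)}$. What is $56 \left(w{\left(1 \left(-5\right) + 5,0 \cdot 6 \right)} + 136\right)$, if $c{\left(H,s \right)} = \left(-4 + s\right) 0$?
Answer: $7616$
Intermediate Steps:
$c{\left(H,s \right)} = 0$
$w{\left(Y,j \right)} = Y$ ($w{\left(Y,j \right)} = Y + Y 0 = Y + 0 = Y$)
$56 \left(w{\left(1 \left(-5\right) + 5,0 \cdot 6 \right)} + 136\right) = 56 \left(\left(1 \left(-5\right) + 5\right) + 136\right) = 56 \left(\left(-5 + 5\right) + 136\right) = 56 \left(0 + 136\right) = 56 \cdot 136 = 7616$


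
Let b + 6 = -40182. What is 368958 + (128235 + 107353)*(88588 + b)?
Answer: 11402828158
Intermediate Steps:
b = -40188 (b = -6 - 40182 = -40188)
368958 + (128235 + 107353)*(88588 + b) = 368958 + (128235 + 107353)*(88588 - 40188) = 368958 + 235588*48400 = 368958 + 11402459200 = 11402828158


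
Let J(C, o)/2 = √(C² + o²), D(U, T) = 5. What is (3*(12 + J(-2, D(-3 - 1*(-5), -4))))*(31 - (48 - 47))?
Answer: 1080 + 180*√29 ≈ 2049.3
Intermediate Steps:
J(C, o) = 2*√(C² + o²)
(3*(12 + J(-2, D(-3 - 1*(-5), -4))))*(31 - (48 - 47)) = (3*(12 + 2*√((-2)² + 5²)))*(31 - (48 - 47)) = (3*(12 + 2*√(4 + 25)))*(31 - 1*1) = (3*(12 + 2*√29))*(31 - 1) = (36 + 6*√29)*30 = 1080 + 180*√29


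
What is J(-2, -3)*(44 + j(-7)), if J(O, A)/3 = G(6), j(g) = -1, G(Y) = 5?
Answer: 645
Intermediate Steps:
J(O, A) = 15 (J(O, A) = 3*5 = 15)
J(-2, -3)*(44 + j(-7)) = 15*(44 - 1) = 15*43 = 645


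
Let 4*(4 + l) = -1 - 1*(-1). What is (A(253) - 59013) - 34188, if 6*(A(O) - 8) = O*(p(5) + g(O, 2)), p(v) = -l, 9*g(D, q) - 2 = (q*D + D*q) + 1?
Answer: -4766519/54 ≈ -88269.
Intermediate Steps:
l = -4 (l = -4 + (-1 - 1*(-1))/4 = -4 + (-1 + 1)/4 = -4 + (¼)*0 = -4 + 0 = -4)
g(D, q) = ⅓ + 2*D*q/9 (g(D, q) = 2/9 + ((q*D + D*q) + 1)/9 = 2/9 + ((D*q + D*q) + 1)/9 = 2/9 + (2*D*q + 1)/9 = 2/9 + (1 + 2*D*q)/9 = 2/9 + (⅑ + 2*D*q/9) = ⅓ + 2*D*q/9)
p(v) = 4 (p(v) = -1*(-4) = 4)
A(O) = 8 + O*(13/3 + 4*O/9)/6 (A(O) = 8 + (O*(4 + (⅓ + (2/9)*O*2)))/6 = 8 + (O*(4 + (⅓ + 4*O/9)))/6 = 8 + (O*(13/3 + 4*O/9))/6 = 8 + O*(13/3 + 4*O/9)/6)
(A(253) - 59013) - 34188 = ((8 + (2/27)*253² + (13/18)*253) - 59013) - 34188 = ((8 + (2/27)*64009 + 3289/18) - 59013) - 34188 = ((8 + 128018/27 + 3289/18) - 59013) - 34188 = (266335/54 - 59013) - 34188 = -2920367/54 - 34188 = -4766519/54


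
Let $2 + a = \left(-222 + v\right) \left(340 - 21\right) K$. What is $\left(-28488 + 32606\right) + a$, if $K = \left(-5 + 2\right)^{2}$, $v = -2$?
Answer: $-638988$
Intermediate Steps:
$K = 9$ ($K = \left(-3\right)^{2} = 9$)
$a = -643106$ ($a = -2 + \left(-222 - 2\right) \left(340 - 21\right) 9 = -2 + \left(-224\right) 319 \cdot 9 = -2 - 643104 = -643106$)
$\left(-28488 + 32606\right) + a = \left(-28488 + 32606\right) - 643106 = 4118 - 643106 = -638988$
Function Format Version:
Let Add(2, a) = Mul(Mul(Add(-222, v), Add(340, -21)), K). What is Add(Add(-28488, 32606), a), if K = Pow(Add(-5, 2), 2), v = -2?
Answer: -638988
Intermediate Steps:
K = 9 (K = Pow(-3, 2) = 9)
a = -643106 (a = Add(-2, Mul(Mul(Add(-222, -2), Add(340, -21)), 9)) = Add(-2, Mul(Mul(-224, 319), 9)) = Add(-2, Mul(-71456, 9)) = Add(-2, -643104) = -643106)
Add(Add(-28488, 32606), a) = Add(Add(-28488, 32606), -643106) = Add(4118, -643106) = -638988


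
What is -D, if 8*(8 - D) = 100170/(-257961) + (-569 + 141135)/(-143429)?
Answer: -9161248023/1121184493 ≈ -8.1711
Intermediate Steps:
D = 9161248023/1121184493 (D = 8 - (100170/(-257961) + (-569 + 141135)/(-143429))/8 = 8 - (100170*(-1/257961) + 140566*(-1/143429))/8 = 8 - (-33390/85987 - 140566/143429)/8 = 8 - ⅛*(-1534176632/1121184493) = 8 + 191772079/1121184493 = 9161248023/1121184493 ≈ 8.1711)
-D = -1*9161248023/1121184493 = -9161248023/1121184493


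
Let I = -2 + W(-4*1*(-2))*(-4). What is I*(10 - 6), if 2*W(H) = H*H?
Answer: -520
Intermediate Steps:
W(H) = H²/2 (W(H) = (H*H)/2 = H²/2)
I = -130 (I = -2 + ((-4*1*(-2))²/2)*(-4) = -2 + ((-4*(-2))²/2)*(-4) = -2 + ((½)*8²)*(-4) = -2 + ((½)*64)*(-4) = -2 + 32*(-4) = -2 - 128 = -130)
I*(10 - 6) = -130*(10 - 6) = -130*4 = -520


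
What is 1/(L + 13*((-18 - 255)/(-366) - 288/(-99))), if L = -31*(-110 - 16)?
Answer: 1342/5305617 ≈ 0.00025294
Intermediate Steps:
L = 3906 (L = -31*(-126) = 3906)
1/(L + 13*((-18 - 255)/(-366) - 288/(-99))) = 1/(3906 + 13*((-18 - 255)/(-366) - 288/(-99))) = 1/(3906 + 13*(-273*(-1/366) - 288*(-1/99))) = 1/(3906 + 13*(91/122 + 32/11)) = 1/(3906 + 13*(4905/1342)) = 1/(3906 + 63765/1342) = 1/(5305617/1342) = 1342/5305617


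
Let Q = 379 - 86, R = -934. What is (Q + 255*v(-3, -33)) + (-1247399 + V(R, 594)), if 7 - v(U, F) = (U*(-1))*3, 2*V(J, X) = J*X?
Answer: -1525014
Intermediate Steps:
Q = 293
V(J, X) = J*X/2 (V(J, X) = (J*X)/2 = J*X/2)
v(U, F) = 7 + 3*U (v(U, F) = 7 - U*(-1)*3 = 7 - (-U)*3 = 7 - (-3)*U = 7 + 3*U)
(Q + 255*v(-3, -33)) + (-1247399 + V(R, 594)) = (293 + 255*(7 + 3*(-3))) + (-1247399 + (1/2)*(-934)*594) = (293 + 255*(7 - 9)) + (-1247399 - 277398) = (293 + 255*(-2)) - 1524797 = (293 - 510) - 1524797 = -217 - 1524797 = -1525014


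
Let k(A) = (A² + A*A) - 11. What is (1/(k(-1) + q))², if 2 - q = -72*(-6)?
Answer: 1/192721 ≈ 5.1888e-6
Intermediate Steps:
q = -430 (q = 2 - (-12)*6*(-6) = 2 - (-12)*(-36) = 2 - 1*432 = 2 - 432 = -430)
k(A) = -11 + 2*A² (k(A) = (A² + A²) - 11 = 2*A² - 11 = -11 + 2*A²)
(1/(k(-1) + q))² = (1/((-11 + 2*(-1)²) - 430))² = (1/((-11 + 2*1) - 430))² = (1/((-11 + 2) - 430))² = (1/(-9 - 430))² = (1/(-439))² = (-1/439)² = 1/192721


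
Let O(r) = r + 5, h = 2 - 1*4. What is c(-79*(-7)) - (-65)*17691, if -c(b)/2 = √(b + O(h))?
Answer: 1149915 - 4*√139 ≈ 1.1499e+6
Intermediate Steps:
h = -2 (h = 2 - 4 = -2)
O(r) = 5 + r
c(b) = -2*√(3 + b) (c(b) = -2*√(b + (5 - 2)) = -2*√(b + 3) = -2*√(3 + b))
c(-79*(-7)) - (-65)*17691 = -2*√(3 - 79*(-7)) - (-65)*17691 = -2*√(3 + 553) - 1*(-1149915) = -4*√139 + 1149915 = 1149915 - 4*√139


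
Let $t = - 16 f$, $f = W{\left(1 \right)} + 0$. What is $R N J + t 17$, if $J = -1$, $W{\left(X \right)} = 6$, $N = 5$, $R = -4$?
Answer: $-1612$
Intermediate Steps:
$f = 6$ ($f = 6 + 0 = 6$)
$t = -96$ ($t = \left(-16\right) 6 = -96$)
$R N J + t 17 = \left(-4\right) 5 \left(-1\right) - 1632 = \left(-20\right) \left(-1\right) - 1632 = 20 - 1632 = -1612$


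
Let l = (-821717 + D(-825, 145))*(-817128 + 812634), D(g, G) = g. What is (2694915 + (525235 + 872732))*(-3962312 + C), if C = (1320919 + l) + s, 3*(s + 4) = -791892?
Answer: 15117462353381334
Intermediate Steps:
s = -263968 (s = -4 + (⅓)*(-791892) = -4 - 263964 = -263968)
l = 3696503748 (l = (-821717 - 825)*(-817128 + 812634) = -822542*(-4494) = 3696503748)
C = 3697560699 (C = (1320919 + 3696503748) - 263968 = 3697824667 - 263968 = 3697560699)
(2694915 + (525235 + 872732))*(-3962312 + C) = (2694915 + (525235 + 872732))*(-3962312 + 3697560699) = (2694915 + 1397967)*3693598387 = 4092882*3693598387 = 15117462353381334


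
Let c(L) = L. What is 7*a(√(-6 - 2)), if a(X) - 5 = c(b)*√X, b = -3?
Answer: 35 - 21*2^(¾)*√I ≈ 10.027 - 24.973*I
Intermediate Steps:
a(X) = 5 - 3*√X
7*a(√(-6 - 2)) = 7*(5 - 3*(-6 - 2)^(¼)) = 7*(5 - 3*(-1)^(¼)*2^(¾)) = 7*(5 - 3*2^(¾)*√I) = 35 - 21*2^(¾)*√I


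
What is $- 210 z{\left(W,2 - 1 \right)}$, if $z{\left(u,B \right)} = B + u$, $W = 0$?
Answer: $-210$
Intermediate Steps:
$- 210 z{\left(W,2 - 1 \right)} = - 210 \left(\left(2 - 1\right) + 0\right) = - 210 \left(1 + 0\right) = \left(-210\right) 1 = -210$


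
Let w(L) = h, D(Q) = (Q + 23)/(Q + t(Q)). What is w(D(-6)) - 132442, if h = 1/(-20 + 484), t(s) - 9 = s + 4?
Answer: -61453087/464 ≈ -1.3244e+5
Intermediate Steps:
t(s) = 13 + s (t(s) = 9 + (s + 4) = 9 + (4 + s) = 13 + s)
D(Q) = (23 + Q)/(13 + 2*Q) (D(Q) = (Q + 23)/(Q + (13 + Q)) = (23 + Q)/(13 + 2*Q))
h = 1/464 ≈ 0.0021552
w(L) = 1/464
w(D(-6)) - 132442 = 1/464 - 132442 = -61453087/464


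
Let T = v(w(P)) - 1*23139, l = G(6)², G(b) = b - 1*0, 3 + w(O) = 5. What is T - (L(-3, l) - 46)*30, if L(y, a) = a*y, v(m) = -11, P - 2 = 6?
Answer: -18530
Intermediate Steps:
P = 8 (P = 2 + 6 = 8)
w(O) = 2 (w(O) = -3 + 5 = 2)
G(b) = b (G(b) = b + 0 = b)
l = 36 (l = 6² = 36)
T = -23150 (T = -11 - 1*23139 = -11 - 23139 = -23150)
T - (L(-3, l) - 46)*30 = -23150 - (36*(-3) - 46)*30 = -23150 - (-108 - 46)*30 = -23150 - (-154)*30 = -23150 - 1*(-4620) = -23150 + 4620 = -18530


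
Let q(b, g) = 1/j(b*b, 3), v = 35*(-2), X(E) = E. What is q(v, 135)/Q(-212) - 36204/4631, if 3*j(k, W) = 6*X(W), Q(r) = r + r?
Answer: -92107607/11781264 ≈ -7.8181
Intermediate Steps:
Q(r) = 2*r
j(k, W) = 2*W (j(k, W) = (6*W)/3 = 2*W)
v = -70
q(b, g) = ⅙ (q(b, g) = 1/(2*3) = 1/6 = ⅙)
q(v, 135)/Q(-212) - 36204/4631 = 1/(6*((2*(-212)))) - 36204/4631 = (⅙)/(-424) - 36204*1/4631 = (⅙)*(-1/424) - 36204/4631 = -1/2544 - 36204/4631 = -92107607/11781264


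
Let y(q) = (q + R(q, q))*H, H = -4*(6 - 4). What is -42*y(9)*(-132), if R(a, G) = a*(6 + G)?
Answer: -6386688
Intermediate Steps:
H = -8 (H = -4*2 = -8)
y(q) = -8*q - 8*q*(6 + q) (y(q) = (q + q*(6 + q))*(-8) = -8*q - 8*q*(6 + q))
-42*y(9)*(-132) = -336*9*(-7 - 1*9)*(-132) = -336*9*(-7 - 9)*(-132) = -336*9*(-16)*(-132) = -42*(-1152)*(-132) = 48384*(-132) = -6386688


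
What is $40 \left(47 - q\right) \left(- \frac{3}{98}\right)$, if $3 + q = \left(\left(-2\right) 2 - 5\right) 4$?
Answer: $- \frac{5160}{49} \approx -105.31$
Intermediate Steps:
$q = -39$ ($q = -3 + \left(\left(-2\right) 2 - 5\right) 4 = -3 + \left(-4 - 5\right) 4 = -3 - 36 = -39$)
$40 \left(47 - q\right) \left(- \frac{3}{98}\right) = 40 \left(47 - -39\right) \left(- \frac{3}{98}\right) = 40 \left(47 + 39\right) \left(\left(-3\right) \frac{1}{98}\right) = 40 \cdot 86 \left(- \frac{3}{98}\right) = 3440 \left(- \frac{3}{98}\right) = - \frac{5160}{49}$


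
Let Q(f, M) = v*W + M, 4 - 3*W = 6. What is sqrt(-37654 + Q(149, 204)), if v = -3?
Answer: 2*I*sqrt(9362) ≈ 193.51*I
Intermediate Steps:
W = -2/3 (W = 4/3 - 1/3*6 = 4/3 - 2 = -2/3 ≈ -0.66667)
Q(f, M) = 2 + M (Q(f, M) = -3*(-2/3) + M = 2 + M)
sqrt(-37654 + Q(149, 204)) = sqrt(-37654 + (2 + 204)) = sqrt(-37654 + 206) = sqrt(-37448) = 2*I*sqrt(9362)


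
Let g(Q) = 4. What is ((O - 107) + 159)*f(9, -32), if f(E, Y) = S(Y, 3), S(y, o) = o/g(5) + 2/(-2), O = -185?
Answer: 133/4 ≈ 33.250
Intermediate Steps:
S(y, o) = -1 + o/4 (S(y, o) = o/4 + 2/(-2) = o*(1/4) + 2*(-1/2) = o/4 - 1 = -1 + o/4)
f(E, Y) = -1/4 (f(E, Y) = -1 + (1/4)*3 = -1 + 3/4 = -1/4)
((O - 107) + 159)*f(9, -32) = ((-185 - 107) + 159)*(-1/4) = (-292 + 159)*(-1/4) = -133*(-1/4) = 133/4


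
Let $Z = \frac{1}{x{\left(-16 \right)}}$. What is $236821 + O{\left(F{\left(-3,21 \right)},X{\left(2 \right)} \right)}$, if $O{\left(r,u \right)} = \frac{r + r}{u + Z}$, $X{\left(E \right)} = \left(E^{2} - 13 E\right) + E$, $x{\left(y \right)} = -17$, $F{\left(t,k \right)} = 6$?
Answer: $\frac{80755757}{341} \approx 2.3682 \cdot 10^{5}$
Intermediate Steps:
$Z = - \frac{1}{17}$ ($Z = \frac{1}{-17} = - \frac{1}{17} \approx -0.058824$)
$X{\left(E \right)} = E^{2} - 12 E$
$O{\left(r,u \right)} = \frac{2 r}{- \frac{1}{17} + u}$ ($O{\left(r,u \right)} = \frac{r + r}{u - \frac{1}{17}} = \frac{2 r}{- \frac{1}{17} + u}$)
$236821 + O{\left(F{\left(-3,21 \right)},X{\left(2 \right)} \right)} = 236821 + 34 \cdot 6 \frac{1}{-1 + 17 \cdot 2 \left(-12 + 2\right)} = 236821 + 34 \cdot 6 \frac{1}{-1 + 17 \cdot 2 \left(-10\right)} = 236821 + 34 \cdot 6 \frac{1}{-1 + 17 \left(-20\right)} = 236821 + 34 \cdot 6 \frac{1}{-1 - 340} = 236821 + 34 \cdot 6 \frac{1}{-341} = 236821 + 34 \cdot 6 \left(- \frac{1}{341}\right) = 236821 - \frac{204}{341} = \frac{80755757}{341}$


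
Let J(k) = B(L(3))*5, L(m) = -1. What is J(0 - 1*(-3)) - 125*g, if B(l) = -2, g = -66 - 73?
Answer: 17365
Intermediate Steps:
g = -139
J(k) = -10 (J(k) = -2*5 = -10)
J(0 - 1*(-3)) - 125*g = -10 - 125*(-139) = -10 + 17375 = 17365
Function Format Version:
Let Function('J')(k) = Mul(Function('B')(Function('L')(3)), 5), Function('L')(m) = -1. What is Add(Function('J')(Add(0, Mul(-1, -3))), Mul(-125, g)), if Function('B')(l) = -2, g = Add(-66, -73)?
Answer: 17365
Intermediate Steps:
g = -139
Function('J')(k) = -10 (Function('J')(k) = Mul(-2, 5) = -10)
Add(Function('J')(Add(0, Mul(-1, -3))), Mul(-125, g)) = Add(-10, Mul(-125, -139)) = Add(-10, 17375) = 17365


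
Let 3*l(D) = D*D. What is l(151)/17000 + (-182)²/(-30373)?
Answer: -142398461/221289000 ≈ -0.64350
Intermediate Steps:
l(D) = D²/3 (l(D) = (D*D)/3 = D²/3)
l(151)/17000 + (-182)²/(-30373) = ((⅓)*151²)/17000 + (-182)²/(-30373) = ((⅓)*22801)*(1/17000) + 33124*(-1/30373) = (22801/3)*(1/17000) - 4732/4339 = 22801/51000 - 4732/4339 = -142398461/221289000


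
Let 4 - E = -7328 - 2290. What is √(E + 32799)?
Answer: √42421 ≈ 205.96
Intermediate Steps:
E = 9622 (E = 4 - (-7328 - 2290) = 4 - 1*(-9618) = 4 + 9618 = 9622)
√(E + 32799) = √(9622 + 32799) = √42421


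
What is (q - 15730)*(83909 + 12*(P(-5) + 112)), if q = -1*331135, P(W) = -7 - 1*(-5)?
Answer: -29562957085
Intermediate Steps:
P(W) = -2 (P(W) = -7 + 5 = -2)
q = -331135
(q - 15730)*(83909 + 12*(P(-5) + 112)) = (-331135 - 15730)*(83909 + 12*(-2 + 112)) = -346865*(83909 + 12*110) = -346865*(83909 + 1320) = -346865*85229 = -29562957085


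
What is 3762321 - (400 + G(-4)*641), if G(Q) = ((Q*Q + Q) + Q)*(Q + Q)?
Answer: 3802945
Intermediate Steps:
G(Q) = 2*Q*(Q² + 2*Q) (G(Q) = ((Q² + Q) + Q)*(2*Q) = ((Q + Q²) + Q)*(2*Q) = (Q² + 2*Q)*(2*Q) = 2*Q*(Q² + 2*Q))
3762321 - (400 + G(-4)*641) = 3762321 - (400 + (2*(-4)²*(2 - 4))*641) = 3762321 - (400 + (2*16*(-2))*641) = 3762321 - (400 - 64*641) = 3762321 - (400 - 41024) = 3762321 - 1*(-40624) = 3762321 + 40624 = 3802945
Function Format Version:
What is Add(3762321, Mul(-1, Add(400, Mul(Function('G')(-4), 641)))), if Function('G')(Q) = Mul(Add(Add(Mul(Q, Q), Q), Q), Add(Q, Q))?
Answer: 3802945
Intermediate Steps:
Function('G')(Q) = Mul(2, Q, Add(Pow(Q, 2), Mul(2, Q))) (Function('G')(Q) = Mul(Add(Add(Pow(Q, 2), Q), Q), Mul(2, Q)) = Mul(Add(Add(Q, Pow(Q, 2)), Q), Mul(2, Q)) = Mul(Add(Pow(Q, 2), Mul(2, Q)), Mul(2, Q)) = Mul(2, Q, Add(Pow(Q, 2), Mul(2, Q))))
Add(3762321, Mul(-1, Add(400, Mul(Function('G')(-4), 641)))) = Add(3762321, Mul(-1, Add(400, Mul(Mul(2, Pow(-4, 2), Add(2, -4)), 641)))) = Add(3762321, Mul(-1, Add(400, Mul(Mul(2, 16, -2), 641)))) = Add(3762321, Mul(-1, Add(400, Mul(-64, 641)))) = Add(3762321, Mul(-1, Add(400, -41024))) = Add(3762321, Mul(-1, -40624)) = Add(3762321, 40624) = 3802945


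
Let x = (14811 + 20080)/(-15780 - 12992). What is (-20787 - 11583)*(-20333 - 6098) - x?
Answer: 24616502369731/28772 ≈ 8.5557e+8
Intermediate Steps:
x = -34891/28772 (x = 34891/(-28772) = 34891*(-1/28772) = -34891/28772 ≈ -1.2127)
(-20787 - 11583)*(-20333 - 6098) - x = (-20787 - 11583)*(-20333 - 6098) - 1*(-34891/28772) = -32370*(-26431) + 34891/28772 = 855571470 + 34891/28772 = 24616502369731/28772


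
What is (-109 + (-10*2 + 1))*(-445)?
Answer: 56960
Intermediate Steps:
(-109 + (-10*2 + 1))*(-445) = (-109 + (-20 + 1))*(-445) = (-109 - 19)*(-445) = -128*(-445) = 56960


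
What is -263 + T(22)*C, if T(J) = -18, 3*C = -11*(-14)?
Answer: -1187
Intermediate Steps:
C = 154/3 (C = (-11*(-14))/3 = (1/3)*154 = 154/3 ≈ 51.333)
-263 + T(22)*C = -263 - 18*154/3 = -263 - 924 = -1187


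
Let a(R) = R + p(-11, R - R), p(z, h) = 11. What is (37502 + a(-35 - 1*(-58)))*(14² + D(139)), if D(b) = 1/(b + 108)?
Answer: 1817230368/247 ≈ 7.3572e+6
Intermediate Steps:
D(b) = 1/(108 + b)
a(R) = 11 + R (a(R) = R + 11 = 11 + R)
(37502 + a(-35 - 1*(-58)))*(14² + D(139)) = (37502 + (11 + (-35 - 1*(-58))))*(14² + 1/(108 + 139)) = (37502 + (11 + (-35 + 58)))*(196 + 1/247) = (37502 + (11 + 23))*(196 + 1/247) = (37502 + 34)*(48413/247) = 37536*(48413/247) = 1817230368/247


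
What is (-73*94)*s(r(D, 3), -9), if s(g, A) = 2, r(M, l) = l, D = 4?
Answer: -13724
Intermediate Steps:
(-73*94)*s(r(D, 3), -9) = -73*94*2 = -6862*2 = -13724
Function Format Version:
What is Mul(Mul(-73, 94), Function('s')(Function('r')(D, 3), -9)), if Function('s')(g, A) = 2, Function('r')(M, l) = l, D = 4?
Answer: -13724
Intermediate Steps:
Mul(Mul(-73, 94), Function('s')(Function('r')(D, 3), -9)) = Mul(Mul(-73, 94), 2) = Mul(-6862, 2) = -13724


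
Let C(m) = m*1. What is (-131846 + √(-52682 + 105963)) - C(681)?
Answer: -132527 + √53281 ≈ -1.3230e+5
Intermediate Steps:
C(m) = m
(-131846 + √(-52682 + 105963)) - C(681) = (-131846 + √(-52682 + 105963)) - 1*681 = (-131846 + √53281) - 681 = -132527 + √53281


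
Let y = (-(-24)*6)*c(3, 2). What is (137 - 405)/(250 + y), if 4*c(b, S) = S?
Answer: -134/161 ≈ -0.83230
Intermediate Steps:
c(b, S) = S/4
y = 72 (y = (-(-24)*6)*((¼)*2) = -6*(-24)*(½) = 144*(½) = 72)
(137 - 405)/(250 + y) = (137 - 405)/(250 + 72) = -268/322 = -268*1/322 = -134/161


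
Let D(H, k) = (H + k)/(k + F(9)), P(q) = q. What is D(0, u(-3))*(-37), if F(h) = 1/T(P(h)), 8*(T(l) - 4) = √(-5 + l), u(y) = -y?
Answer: -1887/55 ≈ -34.309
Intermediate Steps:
T(l) = 4 + √(-5 + l)/8
F(h) = 1/(4 + √(-5 + h)/8)
D(H, k) = (H + k)/(4/17 + k) (D(H, k) = (H + k)/(k + 8/(32 + √(-5 + 9))) = (H + k)/(k + 8/(32 + √4)) = (H + k)/(k + 8/(32 + 2)) = (H + k)/(k + 8/34) = (H + k)/(k + 8*(1/34)) = (H + k)/(k + 4/17) = (H + k)/(4/17 + k))
D(0, u(-3))*(-37) = (17*(0 - 1*(-3))/(4 + 17*(-1*(-3))))*(-37) = (17*(0 + 3)/(4 + 17*3))*(-37) = (17*3/(4 + 51))*(-37) = (17*3/55)*(-37) = (17*(1/55)*3)*(-37) = (51/55)*(-37) = -1887/55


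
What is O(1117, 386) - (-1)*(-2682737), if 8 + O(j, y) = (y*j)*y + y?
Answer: 163746173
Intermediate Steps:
O(j, y) = -8 + y + j*y² (O(j, y) = -8 + ((y*j)*y + y) = -8 + ((j*y)*y + y) = -8 + (j*y² + y) = -8 + (y + j*y²) = -8 + y + j*y²)
O(1117, 386) - (-1)*(-2682737) = (-8 + 386 + 1117*386²) - (-1)*(-2682737) = (-8 + 386 + 1117*148996) - 1*2682737 = (-8 + 386 + 166428532) - 2682737 = 166428910 - 2682737 = 163746173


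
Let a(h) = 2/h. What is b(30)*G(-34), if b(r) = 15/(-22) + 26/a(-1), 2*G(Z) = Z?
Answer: 5117/22 ≈ 232.59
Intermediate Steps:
G(Z) = Z/2
b(r) = -301/22 (b(r) = 15/(-22) + 26/((2/(-1))) = 15*(-1/22) + 26/((2*(-1))) = -15/22 + 26/(-2) = -15/22 + 26*(-1/2) = -15/22 - 13 = -301/22)
b(30)*G(-34) = -301*(-34)/44 = -301/22*(-17) = 5117/22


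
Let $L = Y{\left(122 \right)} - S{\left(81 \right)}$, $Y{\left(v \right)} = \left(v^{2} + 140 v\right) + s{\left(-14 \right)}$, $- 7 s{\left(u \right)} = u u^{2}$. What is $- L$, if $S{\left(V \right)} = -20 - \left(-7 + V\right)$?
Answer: $-32450$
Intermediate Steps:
$S{\left(V \right)} = -13 - V$
$s{\left(u \right)} = - \frac{u^{3}}{7}$ ($s{\left(u \right)} = - \frac{u u^{2}}{7} = - \frac{u^{3}}{7}$)
$Y{\left(v \right)} = 392 + v^{2} + 140 v$ ($Y{\left(v \right)} = \left(v^{2} + 140 v\right) - \frac{\left(-14\right)^{3}}{7} = \left(v^{2} + 140 v\right) - -392 = \left(v^{2} + 140 v\right) + 392 = 392 + v^{2} + 140 v$)
$L = 32450$ ($L = \left(392 + 122^{2} + 140 \cdot 122\right) - \left(-13 - 81\right) = \left(392 + 14884 + 17080\right) - \left(-13 - 81\right) = 32356 - -94 = 32356 + 94 = 32450$)
$- L = \left(-1\right) 32450 = -32450$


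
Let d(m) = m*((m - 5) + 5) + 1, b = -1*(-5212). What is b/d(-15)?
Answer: 2606/113 ≈ 23.062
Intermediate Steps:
b = 5212
d(m) = 1 + m**2 (d(m) = m*((-5 + m) + 5) + 1 = m*m + 1 = m**2 + 1 = 1 + m**2)
b/d(-15) = 5212/(1 + (-15)**2) = 5212/(1 + 225) = 5212/226 = 5212*(1/226) = 2606/113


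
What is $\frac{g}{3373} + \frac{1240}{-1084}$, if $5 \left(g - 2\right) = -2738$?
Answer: $- \frac{5967438}{4570415} \approx -1.3057$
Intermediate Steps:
$g = - \frac{2728}{5}$ ($g = 2 + \frac{1}{5} \left(-2738\right) = 2 - \frac{2738}{5} = - \frac{2728}{5} \approx -545.6$)
$\frac{g}{3373} + \frac{1240}{-1084} = - \frac{2728}{5 \cdot 3373} + \frac{1240}{-1084} = \left(- \frac{2728}{5}\right) \frac{1}{3373} + 1240 \left(- \frac{1}{1084}\right) = - \frac{2728}{16865} - \frac{310}{271} = - \frac{5967438}{4570415}$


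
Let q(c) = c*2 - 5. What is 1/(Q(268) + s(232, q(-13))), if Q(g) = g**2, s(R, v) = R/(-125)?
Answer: 125/8977768 ≈ 1.3923e-5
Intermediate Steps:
q(c) = -5 + 2*c (q(c) = 2*c - 5 = -5 + 2*c)
s(R, v) = -R/125 (s(R, v) = R*(-1/125) = -R/125)
1/(Q(268) + s(232, q(-13))) = 1/(268**2 - 1/125*232) = 1/(71824 - 232/125) = 1/(8977768/125) = 125/8977768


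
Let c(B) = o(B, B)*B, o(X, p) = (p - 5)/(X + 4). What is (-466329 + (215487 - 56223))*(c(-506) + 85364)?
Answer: -6539588177265/251 ≈ -2.6054e+10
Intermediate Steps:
o(X, p) = (-5 + p)/(4 + X)
c(B) = B*(-5 + B)/(4 + B) (c(B) = ((-5 + B)/(4 + B))*B = B*(-5 + B)/(4 + B))
(-466329 + (215487 - 56223))*(c(-506) + 85364) = (-466329 + (215487 - 56223))*(-506*(-5 - 506)/(4 - 506) + 85364) = (-466329 + 159264)*(-506*(-511)/(-502) + 85364) = -307065*(-506*(-1/502)*(-511) + 85364) = -307065*(-129283/251 + 85364) = -307065*21297081/251 = -6539588177265/251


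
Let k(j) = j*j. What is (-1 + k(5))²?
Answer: 576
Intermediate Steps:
k(j) = j²
(-1 + k(5))² = (-1 + 5²)² = (-1 + 25)² = 24² = 576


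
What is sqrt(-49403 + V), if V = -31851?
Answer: I*sqrt(81254) ≈ 285.05*I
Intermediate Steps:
sqrt(-49403 + V) = sqrt(-49403 - 31851) = sqrt(-81254) = I*sqrt(81254)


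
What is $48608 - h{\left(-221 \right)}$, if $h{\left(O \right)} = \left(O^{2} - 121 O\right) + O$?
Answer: $-26753$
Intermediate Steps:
$h{\left(O \right)} = O^{2} - 120 O$
$48608 - h{\left(-221 \right)} = 48608 - - 221 \left(-120 - 221\right) = 48608 - \left(-221\right) \left(-341\right) = 48608 - 75361 = -26753$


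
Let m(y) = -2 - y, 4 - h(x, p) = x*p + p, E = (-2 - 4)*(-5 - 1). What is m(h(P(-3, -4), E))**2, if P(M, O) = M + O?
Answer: 49284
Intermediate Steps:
E = 36 (E = -6*(-6) = 36)
h(x, p) = 4 - p - p*x (h(x, p) = 4 - (x*p + p) = 4 - (p*x + p) = 4 - (p + p*x) = 4 + (-p - p*x) = 4 - p - p*x)
m(h(P(-3, -4), E))**2 = (-2 - (4 - 1*36 - 1*36*(-3 - 4)))**2 = (-2 - (4 - 36 - 1*36*(-7)))**2 = (-2 - (4 - 36 + 252))**2 = (-2 - 1*220)**2 = (-2 - 220)**2 = (-222)**2 = 49284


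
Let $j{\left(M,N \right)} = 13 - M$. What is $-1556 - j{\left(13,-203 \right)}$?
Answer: $-1556$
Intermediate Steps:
$-1556 - j{\left(13,-203 \right)} = -1556 - \left(13 - 13\right) = -1556 - 0 = -1556 + 0 = -1556$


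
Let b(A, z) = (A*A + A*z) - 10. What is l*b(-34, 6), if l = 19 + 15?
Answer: 32028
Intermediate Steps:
b(A, z) = -10 + A² + A*z (b(A, z) = (A² + A*z) - 10 = -10 + A² + A*z)
l = 34
l*b(-34, 6) = 34*(-10 + (-34)² - 34*6) = 34*(-10 + 1156 - 204) = 34*942 = 32028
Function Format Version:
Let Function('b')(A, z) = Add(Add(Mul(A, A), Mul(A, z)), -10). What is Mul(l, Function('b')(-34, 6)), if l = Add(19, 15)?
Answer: 32028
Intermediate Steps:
Function('b')(A, z) = Add(-10, Pow(A, 2), Mul(A, z)) (Function('b')(A, z) = Add(Add(Pow(A, 2), Mul(A, z)), -10) = Add(-10, Pow(A, 2), Mul(A, z)))
l = 34
Mul(l, Function('b')(-34, 6)) = Mul(34, Add(-10, Pow(-34, 2), Mul(-34, 6))) = Mul(34, Add(-10, 1156, -204)) = Mul(34, 942) = 32028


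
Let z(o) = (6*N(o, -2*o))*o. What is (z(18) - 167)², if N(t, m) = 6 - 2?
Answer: 70225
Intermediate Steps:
N(t, m) = 4
z(o) = 24*o (z(o) = (6*4)*o = 24*o)
(z(18) - 167)² = (24*18 - 167)² = (432 - 167)² = 265² = 70225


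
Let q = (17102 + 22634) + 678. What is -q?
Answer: -40414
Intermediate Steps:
q = 40414 (q = 39736 + 678 = 40414)
-q = -1*40414 = -40414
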